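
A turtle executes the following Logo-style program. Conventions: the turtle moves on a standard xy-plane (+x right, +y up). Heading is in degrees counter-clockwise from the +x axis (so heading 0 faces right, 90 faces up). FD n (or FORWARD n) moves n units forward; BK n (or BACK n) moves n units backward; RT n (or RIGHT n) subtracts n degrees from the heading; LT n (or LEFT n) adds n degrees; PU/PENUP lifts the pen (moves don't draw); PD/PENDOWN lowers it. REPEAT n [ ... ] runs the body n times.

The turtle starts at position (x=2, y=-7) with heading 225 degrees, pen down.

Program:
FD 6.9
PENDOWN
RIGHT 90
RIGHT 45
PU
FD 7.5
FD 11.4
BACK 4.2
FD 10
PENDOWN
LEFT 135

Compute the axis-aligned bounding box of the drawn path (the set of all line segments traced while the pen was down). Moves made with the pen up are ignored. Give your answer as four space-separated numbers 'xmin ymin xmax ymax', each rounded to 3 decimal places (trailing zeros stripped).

Executing turtle program step by step:
Start: pos=(2,-7), heading=225, pen down
FD 6.9: (2,-7) -> (-2.879,-11.879) [heading=225, draw]
PD: pen down
RT 90: heading 225 -> 135
RT 45: heading 135 -> 90
PU: pen up
FD 7.5: (-2.879,-11.879) -> (-2.879,-4.379) [heading=90, move]
FD 11.4: (-2.879,-4.379) -> (-2.879,7.021) [heading=90, move]
BK 4.2: (-2.879,7.021) -> (-2.879,2.821) [heading=90, move]
FD 10: (-2.879,2.821) -> (-2.879,12.821) [heading=90, move]
PD: pen down
LT 135: heading 90 -> 225
Final: pos=(-2.879,12.821), heading=225, 1 segment(s) drawn

Segment endpoints: x in {-2.879, 2}, y in {-11.879, -7}
xmin=-2.879, ymin=-11.879, xmax=2, ymax=-7

Answer: -2.879 -11.879 2 -7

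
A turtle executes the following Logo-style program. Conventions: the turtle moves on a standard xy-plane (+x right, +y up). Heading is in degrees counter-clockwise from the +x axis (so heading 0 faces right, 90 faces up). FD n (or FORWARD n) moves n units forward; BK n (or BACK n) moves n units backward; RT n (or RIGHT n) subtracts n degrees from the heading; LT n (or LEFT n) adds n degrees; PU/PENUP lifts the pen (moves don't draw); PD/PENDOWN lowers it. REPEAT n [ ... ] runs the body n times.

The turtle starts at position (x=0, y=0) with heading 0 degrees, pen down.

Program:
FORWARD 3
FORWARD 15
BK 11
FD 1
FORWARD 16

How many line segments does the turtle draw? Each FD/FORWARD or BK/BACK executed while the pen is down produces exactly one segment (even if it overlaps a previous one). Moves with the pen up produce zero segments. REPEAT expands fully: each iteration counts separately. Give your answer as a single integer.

Answer: 5

Derivation:
Executing turtle program step by step:
Start: pos=(0,0), heading=0, pen down
FD 3: (0,0) -> (3,0) [heading=0, draw]
FD 15: (3,0) -> (18,0) [heading=0, draw]
BK 11: (18,0) -> (7,0) [heading=0, draw]
FD 1: (7,0) -> (8,0) [heading=0, draw]
FD 16: (8,0) -> (24,0) [heading=0, draw]
Final: pos=(24,0), heading=0, 5 segment(s) drawn
Segments drawn: 5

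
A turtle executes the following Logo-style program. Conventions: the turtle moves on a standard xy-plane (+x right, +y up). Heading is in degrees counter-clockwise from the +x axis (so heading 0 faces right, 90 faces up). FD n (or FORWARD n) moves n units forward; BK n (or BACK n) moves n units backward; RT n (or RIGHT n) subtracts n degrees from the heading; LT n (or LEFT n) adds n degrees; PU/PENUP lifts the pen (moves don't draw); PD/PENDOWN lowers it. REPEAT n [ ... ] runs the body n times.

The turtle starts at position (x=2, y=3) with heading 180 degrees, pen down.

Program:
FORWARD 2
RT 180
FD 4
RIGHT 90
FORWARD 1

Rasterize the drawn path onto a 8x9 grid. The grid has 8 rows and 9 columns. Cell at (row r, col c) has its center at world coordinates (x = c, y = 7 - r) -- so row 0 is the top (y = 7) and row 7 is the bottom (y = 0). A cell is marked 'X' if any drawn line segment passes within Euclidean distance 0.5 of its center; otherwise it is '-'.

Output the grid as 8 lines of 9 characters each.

Segment 0: (2,3) -> (0,3)
Segment 1: (0,3) -> (4,3)
Segment 2: (4,3) -> (4,2)

Answer: ---------
---------
---------
---------
XXXXX----
----X----
---------
---------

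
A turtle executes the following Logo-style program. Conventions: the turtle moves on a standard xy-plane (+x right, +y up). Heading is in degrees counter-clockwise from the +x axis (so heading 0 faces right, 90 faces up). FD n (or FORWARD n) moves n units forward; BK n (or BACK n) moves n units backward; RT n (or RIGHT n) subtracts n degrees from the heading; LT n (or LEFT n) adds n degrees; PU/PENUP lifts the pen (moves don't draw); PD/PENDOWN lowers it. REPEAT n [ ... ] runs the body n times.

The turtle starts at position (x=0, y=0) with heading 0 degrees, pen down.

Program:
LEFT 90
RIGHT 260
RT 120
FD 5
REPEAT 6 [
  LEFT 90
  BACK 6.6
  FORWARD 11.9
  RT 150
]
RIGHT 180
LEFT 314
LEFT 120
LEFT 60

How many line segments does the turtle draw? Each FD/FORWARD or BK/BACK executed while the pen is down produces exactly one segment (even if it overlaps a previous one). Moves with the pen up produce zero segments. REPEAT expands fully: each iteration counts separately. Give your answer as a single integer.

Answer: 13

Derivation:
Executing turtle program step by step:
Start: pos=(0,0), heading=0, pen down
LT 90: heading 0 -> 90
RT 260: heading 90 -> 190
RT 120: heading 190 -> 70
FD 5: (0,0) -> (1.71,4.698) [heading=70, draw]
REPEAT 6 [
  -- iteration 1/6 --
  LT 90: heading 70 -> 160
  BK 6.6: (1.71,4.698) -> (7.912,2.441) [heading=160, draw]
  FD 11.9: (7.912,2.441) -> (-3.27,6.511) [heading=160, draw]
  RT 150: heading 160 -> 10
  -- iteration 2/6 --
  LT 90: heading 10 -> 100
  BK 6.6: (-3.27,6.511) -> (-2.124,0.011) [heading=100, draw]
  FD 11.9: (-2.124,0.011) -> (-4.191,11.731) [heading=100, draw]
  RT 150: heading 100 -> 310
  -- iteration 3/6 --
  LT 90: heading 310 -> 40
  BK 6.6: (-4.191,11.731) -> (-9.246,7.488) [heading=40, draw]
  FD 11.9: (-9.246,7.488) -> (-0.131,15.137) [heading=40, draw]
  RT 150: heading 40 -> 250
  -- iteration 4/6 --
  LT 90: heading 250 -> 340
  BK 6.6: (-0.131,15.137) -> (-6.333,17.395) [heading=340, draw]
  FD 11.9: (-6.333,17.395) -> (4.85,13.325) [heading=340, draw]
  RT 150: heading 340 -> 190
  -- iteration 5/6 --
  LT 90: heading 190 -> 280
  BK 6.6: (4.85,13.325) -> (3.704,19.824) [heading=280, draw]
  FD 11.9: (3.704,19.824) -> (5.77,8.105) [heading=280, draw]
  RT 150: heading 280 -> 130
  -- iteration 6/6 --
  LT 90: heading 130 -> 220
  BK 6.6: (5.77,8.105) -> (10.826,12.348) [heading=220, draw]
  FD 11.9: (10.826,12.348) -> (1.71,4.698) [heading=220, draw]
  RT 150: heading 220 -> 70
]
RT 180: heading 70 -> 250
LT 314: heading 250 -> 204
LT 120: heading 204 -> 324
LT 60: heading 324 -> 24
Final: pos=(1.71,4.698), heading=24, 13 segment(s) drawn
Segments drawn: 13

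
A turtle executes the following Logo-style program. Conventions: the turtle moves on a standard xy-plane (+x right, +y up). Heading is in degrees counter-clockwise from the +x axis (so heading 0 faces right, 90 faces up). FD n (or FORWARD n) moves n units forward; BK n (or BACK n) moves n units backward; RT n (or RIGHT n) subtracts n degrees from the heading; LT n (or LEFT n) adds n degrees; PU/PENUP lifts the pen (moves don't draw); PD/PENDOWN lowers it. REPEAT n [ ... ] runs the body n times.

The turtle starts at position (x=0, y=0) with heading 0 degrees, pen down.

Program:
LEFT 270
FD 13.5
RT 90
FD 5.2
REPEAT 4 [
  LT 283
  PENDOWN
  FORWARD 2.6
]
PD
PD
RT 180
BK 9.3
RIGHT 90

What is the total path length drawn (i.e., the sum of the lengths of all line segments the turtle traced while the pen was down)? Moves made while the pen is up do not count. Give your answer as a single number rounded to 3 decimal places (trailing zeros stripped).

Executing turtle program step by step:
Start: pos=(0,0), heading=0, pen down
LT 270: heading 0 -> 270
FD 13.5: (0,0) -> (0,-13.5) [heading=270, draw]
RT 90: heading 270 -> 180
FD 5.2: (0,-13.5) -> (-5.2,-13.5) [heading=180, draw]
REPEAT 4 [
  -- iteration 1/4 --
  LT 283: heading 180 -> 103
  PD: pen down
  FD 2.6: (-5.2,-13.5) -> (-5.785,-10.967) [heading=103, draw]
  -- iteration 2/4 --
  LT 283: heading 103 -> 26
  PD: pen down
  FD 2.6: (-5.785,-10.967) -> (-3.448,-9.827) [heading=26, draw]
  -- iteration 3/4 --
  LT 283: heading 26 -> 309
  PD: pen down
  FD 2.6: (-3.448,-9.827) -> (-1.812,-11.847) [heading=309, draw]
  -- iteration 4/4 --
  LT 283: heading 309 -> 232
  PD: pen down
  FD 2.6: (-1.812,-11.847) -> (-3.412,-13.896) [heading=232, draw]
]
PD: pen down
PD: pen down
RT 180: heading 232 -> 52
BK 9.3: (-3.412,-13.896) -> (-9.138,-21.225) [heading=52, draw]
RT 90: heading 52 -> 322
Final: pos=(-9.138,-21.225), heading=322, 7 segment(s) drawn

Segment lengths:
  seg 1: (0,0) -> (0,-13.5), length = 13.5
  seg 2: (0,-13.5) -> (-5.2,-13.5), length = 5.2
  seg 3: (-5.2,-13.5) -> (-5.785,-10.967), length = 2.6
  seg 4: (-5.785,-10.967) -> (-3.448,-9.827), length = 2.6
  seg 5: (-3.448,-9.827) -> (-1.812,-11.847), length = 2.6
  seg 6: (-1.812,-11.847) -> (-3.412,-13.896), length = 2.6
  seg 7: (-3.412,-13.896) -> (-9.138,-21.225), length = 9.3
Total = 38.4

Answer: 38.4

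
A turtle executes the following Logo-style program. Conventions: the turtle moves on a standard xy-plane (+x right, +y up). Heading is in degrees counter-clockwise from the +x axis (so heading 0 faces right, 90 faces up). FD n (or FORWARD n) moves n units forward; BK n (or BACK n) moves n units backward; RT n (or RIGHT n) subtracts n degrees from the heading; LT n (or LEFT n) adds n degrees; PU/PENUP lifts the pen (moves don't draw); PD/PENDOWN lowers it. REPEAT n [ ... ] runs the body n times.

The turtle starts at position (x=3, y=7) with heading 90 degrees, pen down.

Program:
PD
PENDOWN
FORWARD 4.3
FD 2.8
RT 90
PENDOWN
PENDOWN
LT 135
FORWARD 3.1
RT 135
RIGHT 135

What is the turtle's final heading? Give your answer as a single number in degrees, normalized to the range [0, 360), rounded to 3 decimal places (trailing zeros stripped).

Answer: 225

Derivation:
Executing turtle program step by step:
Start: pos=(3,7), heading=90, pen down
PD: pen down
PD: pen down
FD 4.3: (3,7) -> (3,11.3) [heading=90, draw]
FD 2.8: (3,11.3) -> (3,14.1) [heading=90, draw]
RT 90: heading 90 -> 0
PD: pen down
PD: pen down
LT 135: heading 0 -> 135
FD 3.1: (3,14.1) -> (0.808,16.292) [heading=135, draw]
RT 135: heading 135 -> 0
RT 135: heading 0 -> 225
Final: pos=(0.808,16.292), heading=225, 3 segment(s) drawn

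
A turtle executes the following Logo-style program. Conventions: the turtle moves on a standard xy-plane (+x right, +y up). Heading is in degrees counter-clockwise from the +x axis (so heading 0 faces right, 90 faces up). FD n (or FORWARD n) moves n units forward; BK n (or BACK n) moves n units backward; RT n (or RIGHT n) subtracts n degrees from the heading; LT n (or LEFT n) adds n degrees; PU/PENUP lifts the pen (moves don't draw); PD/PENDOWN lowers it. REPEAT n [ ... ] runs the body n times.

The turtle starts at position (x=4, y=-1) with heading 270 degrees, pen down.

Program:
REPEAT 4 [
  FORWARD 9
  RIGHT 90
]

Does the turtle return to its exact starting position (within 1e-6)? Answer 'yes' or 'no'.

Executing turtle program step by step:
Start: pos=(4,-1), heading=270, pen down
REPEAT 4 [
  -- iteration 1/4 --
  FD 9: (4,-1) -> (4,-10) [heading=270, draw]
  RT 90: heading 270 -> 180
  -- iteration 2/4 --
  FD 9: (4,-10) -> (-5,-10) [heading=180, draw]
  RT 90: heading 180 -> 90
  -- iteration 3/4 --
  FD 9: (-5,-10) -> (-5,-1) [heading=90, draw]
  RT 90: heading 90 -> 0
  -- iteration 4/4 --
  FD 9: (-5,-1) -> (4,-1) [heading=0, draw]
  RT 90: heading 0 -> 270
]
Final: pos=(4,-1), heading=270, 4 segment(s) drawn

Start position: (4, -1)
Final position: (4, -1)
Distance = 0; < 1e-6 -> CLOSED

Answer: yes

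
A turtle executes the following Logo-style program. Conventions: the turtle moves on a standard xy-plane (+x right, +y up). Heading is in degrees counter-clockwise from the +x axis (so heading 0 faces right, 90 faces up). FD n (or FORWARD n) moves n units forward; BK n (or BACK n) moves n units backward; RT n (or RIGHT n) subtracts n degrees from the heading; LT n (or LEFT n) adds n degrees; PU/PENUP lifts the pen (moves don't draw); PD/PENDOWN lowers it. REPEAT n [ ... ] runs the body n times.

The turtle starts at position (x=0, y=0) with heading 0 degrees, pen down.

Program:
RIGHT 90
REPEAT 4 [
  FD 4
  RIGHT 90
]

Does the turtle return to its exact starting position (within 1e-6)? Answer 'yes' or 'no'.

Answer: yes

Derivation:
Executing turtle program step by step:
Start: pos=(0,0), heading=0, pen down
RT 90: heading 0 -> 270
REPEAT 4 [
  -- iteration 1/4 --
  FD 4: (0,0) -> (0,-4) [heading=270, draw]
  RT 90: heading 270 -> 180
  -- iteration 2/4 --
  FD 4: (0,-4) -> (-4,-4) [heading=180, draw]
  RT 90: heading 180 -> 90
  -- iteration 3/4 --
  FD 4: (-4,-4) -> (-4,0) [heading=90, draw]
  RT 90: heading 90 -> 0
  -- iteration 4/4 --
  FD 4: (-4,0) -> (0,0) [heading=0, draw]
  RT 90: heading 0 -> 270
]
Final: pos=(0,0), heading=270, 4 segment(s) drawn

Start position: (0, 0)
Final position: (0, 0)
Distance = 0; < 1e-6 -> CLOSED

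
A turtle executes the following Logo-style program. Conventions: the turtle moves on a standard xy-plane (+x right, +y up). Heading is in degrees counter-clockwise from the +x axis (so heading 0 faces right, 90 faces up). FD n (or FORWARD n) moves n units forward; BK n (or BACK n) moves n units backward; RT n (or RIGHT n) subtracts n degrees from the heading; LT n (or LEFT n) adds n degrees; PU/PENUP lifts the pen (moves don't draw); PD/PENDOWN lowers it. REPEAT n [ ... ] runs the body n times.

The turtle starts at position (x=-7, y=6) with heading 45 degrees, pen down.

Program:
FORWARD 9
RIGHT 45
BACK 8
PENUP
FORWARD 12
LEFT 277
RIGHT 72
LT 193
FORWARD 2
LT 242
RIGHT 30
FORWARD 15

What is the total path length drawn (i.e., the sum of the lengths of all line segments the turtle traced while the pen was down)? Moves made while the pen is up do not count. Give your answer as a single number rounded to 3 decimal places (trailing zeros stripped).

Answer: 17

Derivation:
Executing turtle program step by step:
Start: pos=(-7,6), heading=45, pen down
FD 9: (-7,6) -> (-0.636,12.364) [heading=45, draw]
RT 45: heading 45 -> 0
BK 8: (-0.636,12.364) -> (-8.636,12.364) [heading=0, draw]
PU: pen up
FD 12: (-8.636,12.364) -> (3.364,12.364) [heading=0, move]
LT 277: heading 0 -> 277
RT 72: heading 277 -> 205
LT 193: heading 205 -> 38
FD 2: (3.364,12.364) -> (4.94,13.595) [heading=38, move]
LT 242: heading 38 -> 280
RT 30: heading 280 -> 250
FD 15: (4.94,13.595) -> (-0.19,-0.5) [heading=250, move]
Final: pos=(-0.19,-0.5), heading=250, 2 segment(s) drawn

Segment lengths:
  seg 1: (-7,6) -> (-0.636,12.364), length = 9
  seg 2: (-0.636,12.364) -> (-8.636,12.364), length = 8
Total = 17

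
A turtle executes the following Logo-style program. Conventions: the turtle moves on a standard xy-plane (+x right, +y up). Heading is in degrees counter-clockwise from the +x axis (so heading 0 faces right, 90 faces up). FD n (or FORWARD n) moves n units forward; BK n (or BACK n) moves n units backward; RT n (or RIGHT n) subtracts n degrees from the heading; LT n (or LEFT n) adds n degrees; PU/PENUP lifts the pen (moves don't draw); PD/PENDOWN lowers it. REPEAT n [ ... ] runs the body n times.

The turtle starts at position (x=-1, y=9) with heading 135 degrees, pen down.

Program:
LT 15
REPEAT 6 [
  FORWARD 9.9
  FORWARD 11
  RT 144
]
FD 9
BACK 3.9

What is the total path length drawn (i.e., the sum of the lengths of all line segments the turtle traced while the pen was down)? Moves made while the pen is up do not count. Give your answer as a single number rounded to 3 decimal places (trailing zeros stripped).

Answer: 138.3

Derivation:
Executing turtle program step by step:
Start: pos=(-1,9), heading=135, pen down
LT 15: heading 135 -> 150
REPEAT 6 [
  -- iteration 1/6 --
  FD 9.9: (-1,9) -> (-9.574,13.95) [heading=150, draw]
  FD 11: (-9.574,13.95) -> (-19.1,19.45) [heading=150, draw]
  RT 144: heading 150 -> 6
  -- iteration 2/6 --
  FD 9.9: (-19.1,19.45) -> (-9.254,20.485) [heading=6, draw]
  FD 11: (-9.254,20.485) -> (1.686,21.635) [heading=6, draw]
  RT 144: heading 6 -> 222
  -- iteration 3/6 --
  FD 9.9: (1.686,21.635) -> (-5.672,15.01) [heading=222, draw]
  FD 11: (-5.672,15.01) -> (-13.846,7.65) [heading=222, draw]
  RT 144: heading 222 -> 78
  -- iteration 4/6 --
  FD 9.9: (-13.846,7.65) -> (-11.788,17.333) [heading=78, draw]
  FD 11: (-11.788,17.333) -> (-9.501,28.093) [heading=78, draw]
  RT 144: heading 78 -> 294
  -- iteration 5/6 --
  FD 9.9: (-9.501,28.093) -> (-5.474,19.049) [heading=294, draw]
  FD 11: (-5.474,19.049) -> (-1,9) [heading=294, draw]
  RT 144: heading 294 -> 150
  -- iteration 6/6 --
  FD 9.9: (-1,9) -> (-9.574,13.95) [heading=150, draw]
  FD 11: (-9.574,13.95) -> (-19.1,19.45) [heading=150, draw]
  RT 144: heading 150 -> 6
]
FD 9: (-19.1,19.45) -> (-10.149,20.391) [heading=6, draw]
BK 3.9: (-10.149,20.391) -> (-14.028,19.983) [heading=6, draw]
Final: pos=(-14.028,19.983), heading=6, 14 segment(s) drawn

Segment lengths:
  seg 1: (-1,9) -> (-9.574,13.95), length = 9.9
  seg 2: (-9.574,13.95) -> (-19.1,19.45), length = 11
  seg 3: (-19.1,19.45) -> (-9.254,20.485), length = 9.9
  seg 4: (-9.254,20.485) -> (1.686,21.635), length = 11
  seg 5: (1.686,21.635) -> (-5.672,15.01), length = 9.9
  seg 6: (-5.672,15.01) -> (-13.846,7.65), length = 11
  seg 7: (-13.846,7.65) -> (-11.788,17.333), length = 9.9
  seg 8: (-11.788,17.333) -> (-9.501,28.093), length = 11
  seg 9: (-9.501,28.093) -> (-5.474,19.049), length = 9.9
  seg 10: (-5.474,19.049) -> (-1,9), length = 11
  seg 11: (-1,9) -> (-9.574,13.95), length = 9.9
  seg 12: (-9.574,13.95) -> (-19.1,19.45), length = 11
  seg 13: (-19.1,19.45) -> (-10.149,20.391), length = 9
  seg 14: (-10.149,20.391) -> (-14.028,19.983), length = 3.9
Total = 138.3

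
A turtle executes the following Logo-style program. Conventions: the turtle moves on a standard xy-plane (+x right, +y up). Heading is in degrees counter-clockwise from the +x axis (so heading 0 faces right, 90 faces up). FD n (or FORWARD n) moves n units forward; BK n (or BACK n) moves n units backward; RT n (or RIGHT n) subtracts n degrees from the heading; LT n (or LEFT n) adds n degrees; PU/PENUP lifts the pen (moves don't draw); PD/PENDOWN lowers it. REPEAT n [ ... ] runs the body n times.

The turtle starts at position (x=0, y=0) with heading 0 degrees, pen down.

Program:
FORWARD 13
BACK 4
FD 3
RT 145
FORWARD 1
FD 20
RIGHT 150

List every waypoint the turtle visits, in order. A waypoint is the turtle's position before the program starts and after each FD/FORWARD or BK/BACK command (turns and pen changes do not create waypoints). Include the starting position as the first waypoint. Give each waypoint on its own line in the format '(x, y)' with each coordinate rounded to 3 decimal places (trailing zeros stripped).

Answer: (0, 0)
(13, 0)
(9, 0)
(12, 0)
(11.181, -0.574)
(-5.202, -12.045)

Derivation:
Executing turtle program step by step:
Start: pos=(0,0), heading=0, pen down
FD 13: (0,0) -> (13,0) [heading=0, draw]
BK 4: (13,0) -> (9,0) [heading=0, draw]
FD 3: (9,0) -> (12,0) [heading=0, draw]
RT 145: heading 0 -> 215
FD 1: (12,0) -> (11.181,-0.574) [heading=215, draw]
FD 20: (11.181,-0.574) -> (-5.202,-12.045) [heading=215, draw]
RT 150: heading 215 -> 65
Final: pos=(-5.202,-12.045), heading=65, 5 segment(s) drawn
Waypoints (6 total):
(0, 0)
(13, 0)
(9, 0)
(12, 0)
(11.181, -0.574)
(-5.202, -12.045)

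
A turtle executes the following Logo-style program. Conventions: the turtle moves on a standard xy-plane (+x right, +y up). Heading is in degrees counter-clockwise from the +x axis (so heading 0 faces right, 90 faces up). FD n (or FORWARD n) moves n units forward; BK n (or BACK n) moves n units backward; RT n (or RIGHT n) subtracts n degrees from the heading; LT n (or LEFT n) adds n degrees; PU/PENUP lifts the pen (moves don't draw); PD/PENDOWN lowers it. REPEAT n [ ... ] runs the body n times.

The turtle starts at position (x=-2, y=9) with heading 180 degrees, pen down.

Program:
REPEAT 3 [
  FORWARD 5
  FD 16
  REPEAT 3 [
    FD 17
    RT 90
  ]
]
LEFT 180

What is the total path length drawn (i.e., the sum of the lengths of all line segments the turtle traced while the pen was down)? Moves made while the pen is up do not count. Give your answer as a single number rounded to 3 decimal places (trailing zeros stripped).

Answer: 216

Derivation:
Executing turtle program step by step:
Start: pos=(-2,9), heading=180, pen down
REPEAT 3 [
  -- iteration 1/3 --
  FD 5: (-2,9) -> (-7,9) [heading=180, draw]
  FD 16: (-7,9) -> (-23,9) [heading=180, draw]
  REPEAT 3 [
    -- iteration 1/3 --
    FD 17: (-23,9) -> (-40,9) [heading=180, draw]
    RT 90: heading 180 -> 90
    -- iteration 2/3 --
    FD 17: (-40,9) -> (-40,26) [heading=90, draw]
    RT 90: heading 90 -> 0
    -- iteration 3/3 --
    FD 17: (-40,26) -> (-23,26) [heading=0, draw]
    RT 90: heading 0 -> 270
  ]
  -- iteration 2/3 --
  FD 5: (-23,26) -> (-23,21) [heading=270, draw]
  FD 16: (-23,21) -> (-23,5) [heading=270, draw]
  REPEAT 3 [
    -- iteration 1/3 --
    FD 17: (-23,5) -> (-23,-12) [heading=270, draw]
    RT 90: heading 270 -> 180
    -- iteration 2/3 --
    FD 17: (-23,-12) -> (-40,-12) [heading=180, draw]
    RT 90: heading 180 -> 90
    -- iteration 3/3 --
    FD 17: (-40,-12) -> (-40,5) [heading=90, draw]
    RT 90: heading 90 -> 0
  ]
  -- iteration 3/3 --
  FD 5: (-40,5) -> (-35,5) [heading=0, draw]
  FD 16: (-35,5) -> (-19,5) [heading=0, draw]
  REPEAT 3 [
    -- iteration 1/3 --
    FD 17: (-19,5) -> (-2,5) [heading=0, draw]
    RT 90: heading 0 -> 270
    -- iteration 2/3 --
    FD 17: (-2,5) -> (-2,-12) [heading=270, draw]
    RT 90: heading 270 -> 180
    -- iteration 3/3 --
    FD 17: (-2,-12) -> (-19,-12) [heading=180, draw]
    RT 90: heading 180 -> 90
  ]
]
LT 180: heading 90 -> 270
Final: pos=(-19,-12), heading=270, 15 segment(s) drawn

Segment lengths:
  seg 1: (-2,9) -> (-7,9), length = 5
  seg 2: (-7,9) -> (-23,9), length = 16
  seg 3: (-23,9) -> (-40,9), length = 17
  seg 4: (-40,9) -> (-40,26), length = 17
  seg 5: (-40,26) -> (-23,26), length = 17
  seg 6: (-23,26) -> (-23,21), length = 5
  seg 7: (-23,21) -> (-23,5), length = 16
  seg 8: (-23,5) -> (-23,-12), length = 17
  seg 9: (-23,-12) -> (-40,-12), length = 17
  seg 10: (-40,-12) -> (-40,5), length = 17
  seg 11: (-40,5) -> (-35,5), length = 5
  seg 12: (-35,5) -> (-19,5), length = 16
  seg 13: (-19,5) -> (-2,5), length = 17
  seg 14: (-2,5) -> (-2,-12), length = 17
  seg 15: (-2,-12) -> (-19,-12), length = 17
Total = 216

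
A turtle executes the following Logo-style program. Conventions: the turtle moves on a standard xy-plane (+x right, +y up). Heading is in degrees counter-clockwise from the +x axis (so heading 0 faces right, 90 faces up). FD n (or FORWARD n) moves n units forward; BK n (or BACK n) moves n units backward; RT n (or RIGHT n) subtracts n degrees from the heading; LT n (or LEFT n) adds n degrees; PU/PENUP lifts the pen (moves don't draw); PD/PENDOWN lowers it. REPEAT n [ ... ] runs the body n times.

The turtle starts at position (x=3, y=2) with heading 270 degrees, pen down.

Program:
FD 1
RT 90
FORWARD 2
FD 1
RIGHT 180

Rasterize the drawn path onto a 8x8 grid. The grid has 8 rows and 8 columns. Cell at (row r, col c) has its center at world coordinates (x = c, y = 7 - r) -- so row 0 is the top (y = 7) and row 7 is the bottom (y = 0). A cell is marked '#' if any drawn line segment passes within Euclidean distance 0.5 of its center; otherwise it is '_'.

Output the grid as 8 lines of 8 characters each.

Segment 0: (3,2) -> (3,1)
Segment 1: (3,1) -> (1,1)
Segment 2: (1,1) -> (0,1)

Answer: ________
________
________
________
________
___#____
####____
________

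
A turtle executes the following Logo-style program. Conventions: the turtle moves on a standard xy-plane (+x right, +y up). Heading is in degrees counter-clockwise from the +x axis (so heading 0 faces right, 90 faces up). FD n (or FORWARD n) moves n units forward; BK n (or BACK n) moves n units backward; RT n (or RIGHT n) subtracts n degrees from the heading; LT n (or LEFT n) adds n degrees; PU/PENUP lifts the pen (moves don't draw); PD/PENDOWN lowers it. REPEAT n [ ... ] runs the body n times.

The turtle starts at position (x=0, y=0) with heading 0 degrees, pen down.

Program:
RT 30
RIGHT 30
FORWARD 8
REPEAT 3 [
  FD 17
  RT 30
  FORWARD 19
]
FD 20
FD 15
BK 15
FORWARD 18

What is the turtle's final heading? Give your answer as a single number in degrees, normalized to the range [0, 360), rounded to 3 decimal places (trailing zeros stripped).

Answer: 210

Derivation:
Executing turtle program step by step:
Start: pos=(0,0), heading=0, pen down
RT 30: heading 0 -> 330
RT 30: heading 330 -> 300
FD 8: (0,0) -> (4,-6.928) [heading=300, draw]
REPEAT 3 [
  -- iteration 1/3 --
  FD 17: (4,-6.928) -> (12.5,-21.651) [heading=300, draw]
  RT 30: heading 300 -> 270
  FD 19: (12.5,-21.651) -> (12.5,-40.651) [heading=270, draw]
  -- iteration 2/3 --
  FD 17: (12.5,-40.651) -> (12.5,-57.651) [heading=270, draw]
  RT 30: heading 270 -> 240
  FD 19: (12.5,-57.651) -> (3,-74.105) [heading=240, draw]
  -- iteration 3/3 --
  FD 17: (3,-74.105) -> (-5.5,-88.828) [heading=240, draw]
  RT 30: heading 240 -> 210
  FD 19: (-5.5,-88.828) -> (-21.954,-98.328) [heading=210, draw]
]
FD 20: (-21.954,-98.328) -> (-39.275,-108.328) [heading=210, draw]
FD 15: (-39.275,-108.328) -> (-52.265,-115.828) [heading=210, draw]
BK 15: (-52.265,-115.828) -> (-39.275,-108.328) [heading=210, draw]
FD 18: (-39.275,-108.328) -> (-54.863,-117.328) [heading=210, draw]
Final: pos=(-54.863,-117.328), heading=210, 11 segment(s) drawn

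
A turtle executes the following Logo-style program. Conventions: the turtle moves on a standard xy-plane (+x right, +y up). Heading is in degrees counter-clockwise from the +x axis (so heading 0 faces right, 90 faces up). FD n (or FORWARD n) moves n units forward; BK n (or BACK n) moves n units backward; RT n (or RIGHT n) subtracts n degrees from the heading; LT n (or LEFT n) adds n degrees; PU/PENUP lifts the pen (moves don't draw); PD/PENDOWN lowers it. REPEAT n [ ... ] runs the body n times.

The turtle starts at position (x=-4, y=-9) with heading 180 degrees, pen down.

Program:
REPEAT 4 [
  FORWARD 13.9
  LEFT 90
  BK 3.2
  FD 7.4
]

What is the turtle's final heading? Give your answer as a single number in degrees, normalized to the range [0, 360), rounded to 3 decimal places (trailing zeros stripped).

Executing turtle program step by step:
Start: pos=(-4,-9), heading=180, pen down
REPEAT 4 [
  -- iteration 1/4 --
  FD 13.9: (-4,-9) -> (-17.9,-9) [heading=180, draw]
  LT 90: heading 180 -> 270
  BK 3.2: (-17.9,-9) -> (-17.9,-5.8) [heading=270, draw]
  FD 7.4: (-17.9,-5.8) -> (-17.9,-13.2) [heading=270, draw]
  -- iteration 2/4 --
  FD 13.9: (-17.9,-13.2) -> (-17.9,-27.1) [heading=270, draw]
  LT 90: heading 270 -> 0
  BK 3.2: (-17.9,-27.1) -> (-21.1,-27.1) [heading=0, draw]
  FD 7.4: (-21.1,-27.1) -> (-13.7,-27.1) [heading=0, draw]
  -- iteration 3/4 --
  FD 13.9: (-13.7,-27.1) -> (0.2,-27.1) [heading=0, draw]
  LT 90: heading 0 -> 90
  BK 3.2: (0.2,-27.1) -> (0.2,-30.3) [heading=90, draw]
  FD 7.4: (0.2,-30.3) -> (0.2,-22.9) [heading=90, draw]
  -- iteration 4/4 --
  FD 13.9: (0.2,-22.9) -> (0.2,-9) [heading=90, draw]
  LT 90: heading 90 -> 180
  BK 3.2: (0.2,-9) -> (3.4,-9) [heading=180, draw]
  FD 7.4: (3.4,-9) -> (-4,-9) [heading=180, draw]
]
Final: pos=(-4,-9), heading=180, 12 segment(s) drawn

Answer: 180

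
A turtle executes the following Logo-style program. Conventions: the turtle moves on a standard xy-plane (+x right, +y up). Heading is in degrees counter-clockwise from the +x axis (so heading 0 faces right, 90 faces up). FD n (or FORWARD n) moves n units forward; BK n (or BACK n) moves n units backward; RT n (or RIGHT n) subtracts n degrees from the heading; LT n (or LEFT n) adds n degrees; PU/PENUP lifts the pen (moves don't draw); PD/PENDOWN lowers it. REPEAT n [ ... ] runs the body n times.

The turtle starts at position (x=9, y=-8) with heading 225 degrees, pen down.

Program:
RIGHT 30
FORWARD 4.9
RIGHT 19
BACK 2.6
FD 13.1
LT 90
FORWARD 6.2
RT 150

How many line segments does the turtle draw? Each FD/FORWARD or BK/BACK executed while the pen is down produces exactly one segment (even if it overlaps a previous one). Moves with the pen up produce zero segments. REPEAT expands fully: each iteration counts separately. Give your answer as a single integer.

Answer: 4

Derivation:
Executing turtle program step by step:
Start: pos=(9,-8), heading=225, pen down
RT 30: heading 225 -> 195
FD 4.9: (9,-8) -> (4.267,-9.268) [heading=195, draw]
RT 19: heading 195 -> 176
BK 2.6: (4.267,-9.268) -> (6.861,-9.45) [heading=176, draw]
FD 13.1: (6.861,-9.45) -> (-6.207,-8.536) [heading=176, draw]
LT 90: heading 176 -> 266
FD 6.2: (-6.207,-8.536) -> (-6.64,-14.721) [heading=266, draw]
RT 150: heading 266 -> 116
Final: pos=(-6.64,-14.721), heading=116, 4 segment(s) drawn
Segments drawn: 4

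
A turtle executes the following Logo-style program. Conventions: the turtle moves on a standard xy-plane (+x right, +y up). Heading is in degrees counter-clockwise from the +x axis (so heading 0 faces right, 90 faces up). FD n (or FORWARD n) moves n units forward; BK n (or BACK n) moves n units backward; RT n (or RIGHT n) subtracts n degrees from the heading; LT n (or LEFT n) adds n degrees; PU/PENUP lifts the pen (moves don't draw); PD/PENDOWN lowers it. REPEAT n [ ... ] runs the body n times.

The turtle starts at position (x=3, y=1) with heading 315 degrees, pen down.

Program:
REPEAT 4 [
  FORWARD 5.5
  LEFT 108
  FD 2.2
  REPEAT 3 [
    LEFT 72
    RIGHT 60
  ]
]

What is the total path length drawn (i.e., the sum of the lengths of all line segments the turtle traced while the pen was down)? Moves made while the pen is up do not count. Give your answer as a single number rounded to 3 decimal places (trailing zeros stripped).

Executing turtle program step by step:
Start: pos=(3,1), heading=315, pen down
REPEAT 4 [
  -- iteration 1/4 --
  FD 5.5: (3,1) -> (6.889,-2.889) [heading=315, draw]
  LT 108: heading 315 -> 63
  FD 2.2: (6.889,-2.889) -> (7.888,-0.929) [heading=63, draw]
  REPEAT 3 [
    -- iteration 1/3 --
    LT 72: heading 63 -> 135
    RT 60: heading 135 -> 75
    -- iteration 2/3 --
    LT 72: heading 75 -> 147
    RT 60: heading 147 -> 87
    -- iteration 3/3 --
    LT 72: heading 87 -> 159
    RT 60: heading 159 -> 99
  ]
  -- iteration 2/4 --
  FD 5.5: (7.888,-0.929) -> (7.027,4.503) [heading=99, draw]
  LT 108: heading 99 -> 207
  FD 2.2: (7.027,4.503) -> (5.067,3.505) [heading=207, draw]
  REPEAT 3 [
    -- iteration 1/3 --
    LT 72: heading 207 -> 279
    RT 60: heading 279 -> 219
    -- iteration 2/3 --
    LT 72: heading 219 -> 291
    RT 60: heading 291 -> 231
    -- iteration 3/3 --
    LT 72: heading 231 -> 303
    RT 60: heading 303 -> 243
  ]
  -- iteration 3/4 --
  FD 5.5: (5.067,3.505) -> (2.57,-1.396) [heading=243, draw]
  LT 108: heading 243 -> 351
  FD 2.2: (2.57,-1.396) -> (4.743,-1.74) [heading=351, draw]
  REPEAT 3 [
    -- iteration 1/3 --
    LT 72: heading 351 -> 63
    RT 60: heading 63 -> 3
    -- iteration 2/3 --
    LT 72: heading 3 -> 75
    RT 60: heading 75 -> 15
    -- iteration 3/3 --
    LT 72: heading 15 -> 87
    RT 60: heading 87 -> 27
  ]
  -- iteration 4/4 --
  FD 5.5: (4.743,-1.74) -> (9.644,0.757) [heading=27, draw]
  LT 108: heading 27 -> 135
  FD 2.2: (9.644,0.757) -> (8.088,2.313) [heading=135, draw]
  REPEAT 3 [
    -- iteration 1/3 --
    LT 72: heading 135 -> 207
    RT 60: heading 207 -> 147
    -- iteration 2/3 --
    LT 72: heading 147 -> 219
    RT 60: heading 219 -> 159
    -- iteration 3/3 --
    LT 72: heading 159 -> 231
    RT 60: heading 231 -> 171
  ]
]
Final: pos=(8.088,2.313), heading=171, 8 segment(s) drawn

Segment lengths:
  seg 1: (3,1) -> (6.889,-2.889), length = 5.5
  seg 2: (6.889,-2.889) -> (7.888,-0.929), length = 2.2
  seg 3: (7.888,-0.929) -> (7.027,4.503), length = 5.5
  seg 4: (7.027,4.503) -> (5.067,3.505), length = 2.2
  seg 5: (5.067,3.505) -> (2.57,-1.396), length = 5.5
  seg 6: (2.57,-1.396) -> (4.743,-1.74), length = 2.2
  seg 7: (4.743,-1.74) -> (9.644,0.757), length = 5.5
  seg 8: (9.644,0.757) -> (8.088,2.313), length = 2.2
Total = 30.8

Answer: 30.8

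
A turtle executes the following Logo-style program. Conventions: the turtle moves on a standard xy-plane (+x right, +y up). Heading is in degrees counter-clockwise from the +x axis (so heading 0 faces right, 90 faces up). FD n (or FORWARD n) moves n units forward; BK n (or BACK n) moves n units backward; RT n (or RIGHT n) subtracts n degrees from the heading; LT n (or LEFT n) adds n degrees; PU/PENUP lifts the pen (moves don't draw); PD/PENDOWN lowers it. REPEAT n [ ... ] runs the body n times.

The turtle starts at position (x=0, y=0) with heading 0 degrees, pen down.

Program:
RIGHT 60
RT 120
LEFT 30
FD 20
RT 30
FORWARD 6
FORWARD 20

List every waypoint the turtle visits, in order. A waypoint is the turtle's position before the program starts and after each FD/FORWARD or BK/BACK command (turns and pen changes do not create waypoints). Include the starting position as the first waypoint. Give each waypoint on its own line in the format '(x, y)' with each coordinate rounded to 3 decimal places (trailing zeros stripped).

Answer: (0, 0)
(-17.321, -10)
(-23.321, -10)
(-43.321, -10)

Derivation:
Executing turtle program step by step:
Start: pos=(0,0), heading=0, pen down
RT 60: heading 0 -> 300
RT 120: heading 300 -> 180
LT 30: heading 180 -> 210
FD 20: (0,0) -> (-17.321,-10) [heading=210, draw]
RT 30: heading 210 -> 180
FD 6: (-17.321,-10) -> (-23.321,-10) [heading=180, draw]
FD 20: (-23.321,-10) -> (-43.321,-10) [heading=180, draw]
Final: pos=(-43.321,-10), heading=180, 3 segment(s) drawn
Waypoints (4 total):
(0, 0)
(-17.321, -10)
(-23.321, -10)
(-43.321, -10)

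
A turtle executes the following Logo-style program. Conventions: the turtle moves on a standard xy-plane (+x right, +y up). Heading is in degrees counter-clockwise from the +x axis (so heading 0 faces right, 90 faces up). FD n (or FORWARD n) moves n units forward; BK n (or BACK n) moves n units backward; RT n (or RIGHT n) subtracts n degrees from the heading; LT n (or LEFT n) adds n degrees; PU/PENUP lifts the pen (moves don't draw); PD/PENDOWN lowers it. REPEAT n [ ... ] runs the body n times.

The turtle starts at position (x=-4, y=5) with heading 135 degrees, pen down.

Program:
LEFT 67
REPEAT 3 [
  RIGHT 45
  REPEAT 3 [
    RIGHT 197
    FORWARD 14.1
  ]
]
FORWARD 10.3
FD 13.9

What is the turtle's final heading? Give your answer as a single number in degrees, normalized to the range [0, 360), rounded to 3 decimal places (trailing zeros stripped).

Answer: 94

Derivation:
Executing turtle program step by step:
Start: pos=(-4,5), heading=135, pen down
LT 67: heading 135 -> 202
REPEAT 3 [
  -- iteration 1/3 --
  RT 45: heading 202 -> 157
  REPEAT 3 [
    -- iteration 1/3 --
    RT 197: heading 157 -> 320
    FD 14.1: (-4,5) -> (6.801,-4.063) [heading=320, draw]
    -- iteration 2/3 --
    RT 197: heading 320 -> 123
    FD 14.1: (6.801,-4.063) -> (-0.878,7.762) [heading=123, draw]
    -- iteration 3/3 --
    RT 197: heading 123 -> 286
    FD 14.1: (-0.878,7.762) -> (3.008,-5.792) [heading=286, draw]
  ]
  -- iteration 2/3 --
  RT 45: heading 286 -> 241
  REPEAT 3 [
    -- iteration 1/3 --
    RT 197: heading 241 -> 44
    FD 14.1: (3.008,-5.792) -> (13.151,4.003) [heading=44, draw]
    -- iteration 2/3 --
    RT 197: heading 44 -> 207
    FD 14.1: (13.151,4.003) -> (0.588,-2.398) [heading=207, draw]
    -- iteration 3/3 --
    RT 197: heading 207 -> 10
    FD 14.1: (0.588,-2.398) -> (14.474,0.05) [heading=10, draw]
  ]
  -- iteration 3/3 --
  RT 45: heading 10 -> 325
  REPEAT 3 [
    -- iteration 1/3 --
    RT 197: heading 325 -> 128
    FD 14.1: (14.474,0.05) -> (5.793,11.161) [heading=128, draw]
    -- iteration 2/3 --
    RT 197: heading 128 -> 291
    FD 14.1: (5.793,11.161) -> (10.846,-2.003) [heading=291, draw]
    -- iteration 3/3 --
    RT 197: heading 291 -> 94
    FD 14.1: (10.846,-2.003) -> (9.862,12.063) [heading=94, draw]
  ]
]
FD 10.3: (9.862,12.063) -> (9.144,22.338) [heading=94, draw]
FD 13.9: (9.144,22.338) -> (8.174,36.204) [heading=94, draw]
Final: pos=(8.174,36.204), heading=94, 11 segment(s) drawn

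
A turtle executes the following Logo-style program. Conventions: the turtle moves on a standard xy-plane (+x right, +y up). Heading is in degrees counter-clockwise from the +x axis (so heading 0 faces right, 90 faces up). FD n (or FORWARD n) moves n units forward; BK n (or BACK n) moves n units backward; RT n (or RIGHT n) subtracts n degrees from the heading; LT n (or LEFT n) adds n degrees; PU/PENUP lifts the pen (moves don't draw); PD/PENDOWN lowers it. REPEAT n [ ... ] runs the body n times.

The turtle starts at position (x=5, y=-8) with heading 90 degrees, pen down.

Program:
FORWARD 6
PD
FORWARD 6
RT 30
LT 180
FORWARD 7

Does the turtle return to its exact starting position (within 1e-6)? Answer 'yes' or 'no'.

Executing turtle program step by step:
Start: pos=(5,-8), heading=90, pen down
FD 6: (5,-8) -> (5,-2) [heading=90, draw]
PD: pen down
FD 6: (5,-2) -> (5,4) [heading=90, draw]
RT 30: heading 90 -> 60
LT 180: heading 60 -> 240
FD 7: (5,4) -> (1.5,-2.062) [heading=240, draw]
Final: pos=(1.5,-2.062), heading=240, 3 segment(s) drawn

Start position: (5, -8)
Final position: (1.5, -2.062)
Distance = 6.893; >= 1e-6 -> NOT closed

Answer: no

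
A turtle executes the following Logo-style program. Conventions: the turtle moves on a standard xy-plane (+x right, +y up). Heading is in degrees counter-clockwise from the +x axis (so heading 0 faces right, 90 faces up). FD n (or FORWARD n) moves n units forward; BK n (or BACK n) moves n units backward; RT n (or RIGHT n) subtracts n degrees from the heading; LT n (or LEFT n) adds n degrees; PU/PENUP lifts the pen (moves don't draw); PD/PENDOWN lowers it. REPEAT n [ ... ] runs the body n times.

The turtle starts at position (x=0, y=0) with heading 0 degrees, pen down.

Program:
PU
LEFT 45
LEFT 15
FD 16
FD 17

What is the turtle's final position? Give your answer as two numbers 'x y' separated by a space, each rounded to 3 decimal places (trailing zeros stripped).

Executing turtle program step by step:
Start: pos=(0,0), heading=0, pen down
PU: pen up
LT 45: heading 0 -> 45
LT 15: heading 45 -> 60
FD 16: (0,0) -> (8,13.856) [heading=60, move]
FD 17: (8,13.856) -> (16.5,28.579) [heading=60, move]
Final: pos=(16.5,28.579), heading=60, 0 segment(s) drawn

Answer: 16.5 28.579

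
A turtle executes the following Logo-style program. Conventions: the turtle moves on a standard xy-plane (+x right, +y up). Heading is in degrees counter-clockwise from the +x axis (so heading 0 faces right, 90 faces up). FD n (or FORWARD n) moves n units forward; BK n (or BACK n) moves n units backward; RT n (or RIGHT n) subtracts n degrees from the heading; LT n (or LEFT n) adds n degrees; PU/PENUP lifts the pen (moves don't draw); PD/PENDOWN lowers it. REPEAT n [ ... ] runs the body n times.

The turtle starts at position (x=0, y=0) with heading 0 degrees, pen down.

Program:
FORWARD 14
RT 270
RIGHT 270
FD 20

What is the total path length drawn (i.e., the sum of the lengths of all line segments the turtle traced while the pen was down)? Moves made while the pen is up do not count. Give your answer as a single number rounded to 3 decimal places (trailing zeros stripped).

Executing turtle program step by step:
Start: pos=(0,0), heading=0, pen down
FD 14: (0,0) -> (14,0) [heading=0, draw]
RT 270: heading 0 -> 90
RT 270: heading 90 -> 180
FD 20: (14,0) -> (-6,0) [heading=180, draw]
Final: pos=(-6,0), heading=180, 2 segment(s) drawn

Segment lengths:
  seg 1: (0,0) -> (14,0), length = 14
  seg 2: (14,0) -> (-6,0), length = 20
Total = 34

Answer: 34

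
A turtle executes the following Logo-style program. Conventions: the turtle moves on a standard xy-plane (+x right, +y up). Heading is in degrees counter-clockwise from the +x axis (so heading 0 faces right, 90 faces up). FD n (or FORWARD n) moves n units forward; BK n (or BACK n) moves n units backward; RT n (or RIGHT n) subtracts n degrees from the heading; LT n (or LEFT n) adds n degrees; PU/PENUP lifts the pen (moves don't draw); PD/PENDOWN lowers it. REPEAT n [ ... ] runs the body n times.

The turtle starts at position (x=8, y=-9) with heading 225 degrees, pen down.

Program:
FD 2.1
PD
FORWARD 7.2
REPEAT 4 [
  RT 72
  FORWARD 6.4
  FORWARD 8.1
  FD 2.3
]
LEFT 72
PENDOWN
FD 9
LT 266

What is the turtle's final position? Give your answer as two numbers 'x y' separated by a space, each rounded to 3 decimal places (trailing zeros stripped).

Executing turtle program step by step:
Start: pos=(8,-9), heading=225, pen down
FD 2.1: (8,-9) -> (6.515,-10.485) [heading=225, draw]
PD: pen down
FD 7.2: (6.515,-10.485) -> (1.424,-15.576) [heading=225, draw]
REPEAT 4 [
  -- iteration 1/4 --
  RT 72: heading 225 -> 153
  FD 6.4: (1.424,-15.576) -> (-4.279,-12.671) [heading=153, draw]
  FD 8.1: (-4.279,-12.671) -> (-11.496,-8.993) [heading=153, draw]
  FD 2.3: (-11.496,-8.993) -> (-13.545,-7.949) [heading=153, draw]
  -- iteration 2/4 --
  RT 72: heading 153 -> 81
  FD 6.4: (-13.545,-7.949) -> (-12.544,-1.628) [heading=81, draw]
  FD 8.1: (-12.544,-1.628) -> (-11.277,6.372) [heading=81, draw]
  FD 2.3: (-11.277,6.372) -> (-10.917,8.644) [heading=81, draw]
  -- iteration 3/4 --
  RT 72: heading 81 -> 9
  FD 6.4: (-10.917,8.644) -> (-4.596,9.645) [heading=9, draw]
  FD 8.1: (-4.596,9.645) -> (3.405,10.912) [heading=9, draw]
  FD 2.3: (3.405,10.912) -> (5.676,11.272) [heading=9, draw]
  -- iteration 4/4 --
  RT 72: heading 9 -> 297
  FD 6.4: (5.676,11.272) -> (8.582,5.57) [heading=297, draw]
  FD 8.1: (8.582,5.57) -> (12.259,-1.647) [heading=297, draw]
  FD 2.3: (12.259,-1.647) -> (13.303,-3.697) [heading=297, draw]
]
LT 72: heading 297 -> 9
PD: pen down
FD 9: (13.303,-3.697) -> (22.192,-2.289) [heading=9, draw]
LT 266: heading 9 -> 275
Final: pos=(22.192,-2.289), heading=275, 15 segment(s) drawn

Answer: 22.192 -2.289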